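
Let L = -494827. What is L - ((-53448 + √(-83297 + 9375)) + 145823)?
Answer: -587202 - I*√73922 ≈ -5.872e+5 - 271.89*I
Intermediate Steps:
L - ((-53448 + √(-83297 + 9375)) + 145823) = -494827 - ((-53448 + √(-83297 + 9375)) + 145823) = -494827 - ((-53448 + √(-73922)) + 145823) = -494827 - ((-53448 + I*√73922) + 145823) = -494827 - (92375 + I*√73922) = -494827 + (-92375 - I*√73922) = -587202 - I*√73922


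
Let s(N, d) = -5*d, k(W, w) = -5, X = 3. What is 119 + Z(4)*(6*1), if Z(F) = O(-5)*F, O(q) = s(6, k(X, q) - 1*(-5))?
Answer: 119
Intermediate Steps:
O(q) = 0 (O(q) = -5*(-5 - 1*(-5)) = -5*(-5 + 5) = -5*0 = 0)
Z(F) = 0 (Z(F) = 0*F = 0)
119 + Z(4)*(6*1) = 119 + 0*(6*1) = 119 + 0*6 = 119 + 0 = 119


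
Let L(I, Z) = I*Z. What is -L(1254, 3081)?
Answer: -3863574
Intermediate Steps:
-L(1254, 3081) = -1254*3081 = -1*3863574 = -3863574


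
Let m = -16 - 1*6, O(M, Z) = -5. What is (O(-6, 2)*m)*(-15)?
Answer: -1650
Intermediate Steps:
m = -22 (m = -16 - 6 = -22)
(O(-6, 2)*m)*(-15) = -5*(-22)*(-15) = 110*(-15) = -1650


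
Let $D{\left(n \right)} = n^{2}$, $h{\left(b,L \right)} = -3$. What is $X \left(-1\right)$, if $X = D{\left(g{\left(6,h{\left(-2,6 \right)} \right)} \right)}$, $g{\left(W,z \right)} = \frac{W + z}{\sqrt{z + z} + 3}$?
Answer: $\frac{3 i}{- i + 2 \sqrt{6}} \approx -0.12 + 0.58788 i$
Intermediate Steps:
$g{\left(W,z \right)} = \frac{W + z}{3 + \sqrt{2} \sqrt{z}}$ ($g{\left(W,z \right)} = \frac{W + z}{\sqrt{2 z} + 3} = \frac{W + z}{\sqrt{2} \sqrt{z} + 3} = \frac{W + z}{3 + \sqrt{2} \sqrt{z}}$)
$X = \frac{9}{\left(3 + i \sqrt{6}\right)^{2}}$ ($X = \left(\frac{6 - 3}{3 + \sqrt{2} \sqrt{-3}}\right)^{2} = \left(\frac{1}{3 + \sqrt{2} i \sqrt{3}} \cdot 3\right)^{2} = \left(\frac{1}{3 + i \sqrt{6}} \cdot 3\right)^{2} = \left(\frac{3}{3 + i \sqrt{6}}\right)^{2} = \frac{9}{\left(3 + i \sqrt{6}\right)^{2}} \approx 0.12 - 0.58788 i$)
$X \left(-1\right) = \frac{9}{\left(3 + i \sqrt{6}\right)^{2}} \left(-1\right) = - \frac{9}{\left(3 + i \sqrt{6}\right)^{2}}$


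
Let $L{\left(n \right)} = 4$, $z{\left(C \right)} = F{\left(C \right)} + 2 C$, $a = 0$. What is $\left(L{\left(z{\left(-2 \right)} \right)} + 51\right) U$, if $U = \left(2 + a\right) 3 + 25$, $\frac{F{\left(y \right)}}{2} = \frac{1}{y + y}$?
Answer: $1705$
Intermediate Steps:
$F{\left(y \right)} = \frac{1}{y}$ ($F{\left(y \right)} = \frac{2}{y + y} = \frac{2}{2 y} = 2 \frac{1}{2 y} = \frac{1}{y}$)
$z{\left(C \right)} = \frac{1}{C} + 2 C$
$U = 31$ ($U = \left(2 + 0\right) 3 + 25 = 2 \cdot 3 + 25 = 6 + 25 = 31$)
$\left(L{\left(z{\left(-2 \right)} \right)} + 51\right) U = \left(4 + 51\right) 31 = 55 \cdot 31 = 1705$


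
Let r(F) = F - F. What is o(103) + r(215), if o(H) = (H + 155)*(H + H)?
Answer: 53148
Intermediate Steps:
o(H) = 2*H*(155 + H) (o(H) = (155 + H)*(2*H) = 2*H*(155 + H))
r(F) = 0
o(103) + r(215) = 2*103*(155 + 103) + 0 = 2*103*258 + 0 = 53148 + 0 = 53148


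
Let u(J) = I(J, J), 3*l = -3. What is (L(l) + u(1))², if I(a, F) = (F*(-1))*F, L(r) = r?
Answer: 4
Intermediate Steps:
l = -1 (l = (⅓)*(-3) = -1)
I(a, F) = -F² (I(a, F) = (-F)*F = -F²)
u(J) = -J²
(L(l) + u(1))² = (-1 - 1*1²)² = (-1 - 1*1)² = (-1 - 1)² = (-2)² = 4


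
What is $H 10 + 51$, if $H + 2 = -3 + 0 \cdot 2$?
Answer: $1$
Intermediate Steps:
$H = -5$ ($H = -2 + \left(-3 + 0 \cdot 2\right) = -2 + \left(-3 + 0\right) = -2 - 3 = -5$)
$H 10 + 51 = \left(-5\right) 10 + 51 = -50 + 51 = 1$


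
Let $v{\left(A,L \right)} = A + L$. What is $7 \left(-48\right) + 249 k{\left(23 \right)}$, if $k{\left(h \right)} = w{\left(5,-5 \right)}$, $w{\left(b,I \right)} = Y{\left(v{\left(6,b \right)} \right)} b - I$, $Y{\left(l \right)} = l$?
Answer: $14604$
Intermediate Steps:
$w{\left(b,I \right)} = - I + b \left(6 + b\right)$ ($w{\left(b,I \right)} = \left(6 + b\right) b - I = b \left(6 + b\right) - I = - I + b \left(6 + b\right)$)
$k{\left(h \right)} = 60$ ($k{\left(h \right)} = \left(-1\right) \left(-5\right) + 5 \left(6 + 5\right) = 5 + 5 \cdot 11 = 5 + 55 = 60$)
$7 \left(-48\right) + 249 k{\left(23 \right)} = 7 \left(-48\right) + 249 \cdot 60 = -336 + 14940 = 14604$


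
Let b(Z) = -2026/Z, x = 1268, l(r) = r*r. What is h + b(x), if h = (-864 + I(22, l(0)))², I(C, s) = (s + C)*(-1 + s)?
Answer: 497686451/634 ≈ 7.8499e+5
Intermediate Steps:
l(r) = r²
I(C, s) = (-1 + s)*(C + s) (I(C, s) = (C + s)*(-1 + s) = (-1 + s)*(C + s))
h = 784996 (h = (-864 + ((0²)² - 1*22 - 1*0² + 22*0²))² = (-864 + (0² - 22 - 1*0 + 22*0))² = (-864 + (0 - 22 + 0 + 0))² = (-864 - 22)² = (-886)² = 784996)
h + b(x) = 784996 - 2026/1268 = 784996 - 2026*1/1268 = 784996 - 1013/634 = 497686451/634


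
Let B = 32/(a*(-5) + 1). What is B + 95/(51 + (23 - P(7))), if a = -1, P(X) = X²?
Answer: 137/15 ≈ 9.1333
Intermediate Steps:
B = 16/3 (B = 32/(-1*(-5) + 1) = 32/(5 + 1) = 32/6 = 32*(⅙) = 16/3 ≈ 5.3333)
B + 95/(51 + (23 - P(7))) = 16/3 + 95/(51 + (23 - 1*7²)) = 16/3 + 95/(51 + (23 - 1*49)) = 16/3 + 95/(51 + (23 - 49)) = 16/3 + 95/(51 - 26) = 16/3 + 95/25 = 16/3 + 95*(1/25) = 16/3 + 19/5 = 137/15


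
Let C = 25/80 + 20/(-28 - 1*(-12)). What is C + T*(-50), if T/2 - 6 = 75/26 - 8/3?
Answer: -388585/624 ≈ -622.73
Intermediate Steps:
C = -15/16 (C = 25*(1/80) + 20/(-28 + 12) = 5/16 + 20/(-16) = 5/16 + 20*(-1/16) = 5/16 - 5/4 = -15/16 ≈ -0.93750)
T = 485/39 (T = 12 + 2*(75/26 - 8/3) = 12 + 2*(17/78) = 12 + 17/39 = 485/39 ≈ 12.436)
C + T*(-50) = -15/16 + (485/39)*(-50) = -15/16 - 24250/39 = -388585/624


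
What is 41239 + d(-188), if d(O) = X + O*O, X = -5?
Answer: 76578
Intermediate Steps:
d(O) = -5 + O² (d(O) = -5 + O*O = -5 + O²)
41239 + d(-188) = 41239 + (-5 + (-188)²) = 41239 + (-5 + 35344) = 41239 + 35339 = 76578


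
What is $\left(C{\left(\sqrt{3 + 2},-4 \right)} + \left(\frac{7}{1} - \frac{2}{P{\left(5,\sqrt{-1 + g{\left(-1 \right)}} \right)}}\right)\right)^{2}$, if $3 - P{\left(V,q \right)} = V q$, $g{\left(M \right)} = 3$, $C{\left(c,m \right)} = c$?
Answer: $\frac{\left(-2 + \left(3 - 5 \sqrt{2}\right) \left(7 + \sqrt{5}\right)\right)^{2}}{\left(3 - 5 \sqrt{2}\right)^{2}} \approx 94.621$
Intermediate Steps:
$P{\left(V,q \right)} = 3 - V q$
$\left(C{\left(\sqrt{3 + 2},-4 \right)} + \left(\frac{7}{1} - \frac{2}{P{\left(5,\sqrt{-1 + g{\left(-1 \right)}} \right)}}\right)\right)^{2} = \left(\sqrt{3 + 2} + \left(\frac{7}{1} - \frac{2}{3 - 5 \sqrt{-1 + 3}}\right)\right)^{2} = \left(\sqrt{5} + \left(7 \cdot 1 - \frac{2}{3 - 5 \sqrt{2}}\right)\right)^{2} = \left(\sqrt{5} + \left(7 - \frac{2}{3 - 5 \sqrt{2}}\right)\right)^{2} = \left(7 + \sqrt{5} - \frac{2}{3 - 5 \sqrt{2}}\right)^{2}$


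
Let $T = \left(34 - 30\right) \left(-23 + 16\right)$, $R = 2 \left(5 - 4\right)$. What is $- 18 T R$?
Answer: $1008$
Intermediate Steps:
$R = 2$ ($R = 2 \cdot 1 = 2$)
$T = -28$ ($T = 4 \left(-7\right) = -28$)
$- 18 T R = \left(-18\right) \left(-28\right) 2 = 504 \cdot 2 = 1008$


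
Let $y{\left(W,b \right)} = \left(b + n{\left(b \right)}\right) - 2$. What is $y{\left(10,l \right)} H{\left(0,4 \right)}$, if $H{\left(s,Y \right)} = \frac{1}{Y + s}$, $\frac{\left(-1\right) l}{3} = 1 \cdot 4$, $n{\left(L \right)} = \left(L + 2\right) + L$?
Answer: $-9$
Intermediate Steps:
$n{\left(L \right)} = 2 + 2 L$ ($n{\left(L \right)} = \left(2 + L\right) + L = 2 + 2 L$)
$l = -12$ ($l = - 3 \cdot 1 \cdot 4 = \left(-3\right) 4 = -12$)
$y{\left(W,b \right)} = 3 b$ ($y{\left(W,b \right)} = \left(b + \left(2 + 2 b\right)\right) - 2 = \left(2 + 3 b\right) - 2 = 3 b$)
$y{\left(10,l \right)} H{\left(0,4 \right)} = \frac{3 \left(-12\right)}{4 + 0} = - \frac{36}{4} = \left(-36\right) \frac{1}{4} = -9$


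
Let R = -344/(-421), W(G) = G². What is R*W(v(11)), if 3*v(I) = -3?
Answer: 344/421 ≈ 0.81710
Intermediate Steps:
v(I) = -1 (v(I) = (⅓)*(-3) = -1)
R = 344/421 (R = -344*(-1/421) = 344/421 ≈ 0.81710)
R*W(v(11)) = (344/421)*(-1)² = (344/421)*1 = 344/421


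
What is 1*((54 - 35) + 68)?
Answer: 87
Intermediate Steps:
1*((54 - 35) + 68) = 1*(19 + 68) = 1*87 = 87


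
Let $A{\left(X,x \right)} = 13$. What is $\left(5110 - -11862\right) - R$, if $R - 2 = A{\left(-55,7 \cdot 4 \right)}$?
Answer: $16957$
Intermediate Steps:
$R = 15$ ($R = 2 + 13 = 15$)
$\left(5110 - -11862\right) - R = \left(5110 - -11862\right) - 15 = \left(5110 + 11862\right) - 15 = 16972 - 15 = 16957$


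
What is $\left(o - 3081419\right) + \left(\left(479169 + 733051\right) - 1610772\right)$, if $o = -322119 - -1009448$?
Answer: $-2792642$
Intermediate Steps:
$o = 687329$ ($o = -322119 + 1009448 = 687329$)
$\left(o - 3081419\right) + \left(\left(479169 + 733051\right) - 1610772\right) = \left(687329 - 3081419\right) + \left(\left(479169 + 733051\right) - 1610772\right) = -2394090 + \left(1212220 - 1610772\right) = -2394090 - 398552 = -2792642$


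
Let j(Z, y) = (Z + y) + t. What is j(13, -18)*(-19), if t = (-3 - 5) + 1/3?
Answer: 722/3 ≈ 240.67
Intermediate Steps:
t = -23/3 (t = -8 + 1/3 = -23/3 ≈ -7.6667)
j(Z, y) = -23/3 + Z + y (j(Z, y) = (Z + y) - 23/3 = -23/3 + Z + y)
j(13, -18)*(-19) = (-23/3 + 13 - 18)*(-19) = -38/3*(-19) = 722/3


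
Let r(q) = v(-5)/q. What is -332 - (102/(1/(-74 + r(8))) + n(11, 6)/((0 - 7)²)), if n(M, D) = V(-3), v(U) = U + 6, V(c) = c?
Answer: 1411849/196 ≈ 7203.3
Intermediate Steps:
v(U) = 6 + U
n(M, D) = -3
r(q) = 1/q (r(q) = (6 - 5)/q = 1/q)
-332 - (102/(1/(-74 + r(8))) + n(11, 6)/((0 - 7)²)) = -332 - (102/(1/(-74 + 1/8)) - 3/(0 - 7)²) = -332 - (102/(1/(-74 + ⅛)) - 3/((-7)²)) = -332 - (102/(1/(-591/8)) - 3/49) = -332 - (102/(-8/591) - 3*1/49) = -332 - (102*(-591/8) - 3/49) = -332 - (-30141/4 - 3/49) = -332 - 1*(-1476921/196) = -332 + 1476921/196 = 1411849/196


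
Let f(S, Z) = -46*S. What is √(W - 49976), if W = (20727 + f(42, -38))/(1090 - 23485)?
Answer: I*√111400823553/1493 ≈ 223.55*I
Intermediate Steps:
W = -1253/1493 (W = (20727 - 46*42)/(1090 - 23485) = (20727 - 1932)/(-22395) = 18795*(-1/22395) = -1253/1493 ≈ -0.83925)
√(W - 49976) = √(-1253/1493 - 49976) = √(-74615421/1493) = I*√111400823553/1493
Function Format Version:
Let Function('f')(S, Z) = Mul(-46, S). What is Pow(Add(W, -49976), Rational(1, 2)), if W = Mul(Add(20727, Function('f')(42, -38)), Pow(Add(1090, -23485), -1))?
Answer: Mul(Rational(1, 1493), I, Pow(111400823553, Rational(1, 2))) ≈ Mul(223.55, I)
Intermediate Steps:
W = Rational(-1253, 1493) (W = Mul(Add(20727, Mul(-46, 42)), Pow(Add(1090, -23485), -1)) = Mul(Add(20727, -1932), Pow(-22395, -1)) = Mul(18795, Rational(-1, 22395)) = Rational(-1253, 1493) ≈ -0.83925)
Pow(Add(W, -49976), Rational(1, 2)) = Pow(Add(Rational(-1253, 1493), -49976), Rational(1, 2)) = Pow(Rational(-74615421, 1493), Rational(1, 2)) = Mul(Rational(1, 1493), I, Pow(111400823553, Rational(1, 2)))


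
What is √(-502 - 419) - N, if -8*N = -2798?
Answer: -1399/4 + I*√921 ≈ -349.75 + 30.348*I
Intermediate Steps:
N = 1399/4 (N = -⅛*(-2798) = 1399/4 ≈ 349.75)
√(-502 - 419) - N = √(-502 - 419) - 1*1399/4 = √(-921) - 1399/4 = I*√921 - 1399/4 = -1399/4 + I*√921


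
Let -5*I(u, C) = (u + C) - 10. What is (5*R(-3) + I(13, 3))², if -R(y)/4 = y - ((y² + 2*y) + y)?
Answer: 86436/25 ≈ 3457.4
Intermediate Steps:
R(y) = 4*y² + 8*y (R(y) = -4*(y - ((y² + 2*y) + y)) = -4*(y - (y² + 3*y)) = -4*(y + (-y² - 3*y)) = -4*(-y² - 2*y) = 4*y² + 8*y)
I(u, C) = 2 - C/5 - u/5 (I(u, C) = -((u + C) - 10)/5 = -((C + u) - 10)/5 = -(-10 + C + u)/5 = 2 - C/5 - u/5)
(5*R(-3) + I(13, 3))² = (5*(4*(-3)*(2 - 3)) + (2 - ⅕*3 - ⅕*13))² = (5*(4*(-3)*(-1)) + (2 - ⅗ - 13/5))² = (5*12 - 6/5)² = (60 - 6/5)² = (294/5)² = 86436/25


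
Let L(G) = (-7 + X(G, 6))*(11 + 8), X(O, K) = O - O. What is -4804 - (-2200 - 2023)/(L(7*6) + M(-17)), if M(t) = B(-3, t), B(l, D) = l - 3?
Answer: -671979/139 ≈ -4834.4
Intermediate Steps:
X(O, K) = 0
B(l, D) = -3 + l
M(t) = -6 (M(t) = -3 - 3 = -6)
L(G) = -133 (L(G) = (-7 + 0)*(11 + 8) = -7*19 = -133)
-4804 - (-2200 - 2023)/(L(7*6) + M(-17)) = -4804 - (-2200 - 2023)/(-133 - 6) = -4804 - (-4223)/(-139) = -4804 - (-4223)*(-1)/139 = -4804 - 1*4223/139 = -4804 - 4223/139 = -671979/139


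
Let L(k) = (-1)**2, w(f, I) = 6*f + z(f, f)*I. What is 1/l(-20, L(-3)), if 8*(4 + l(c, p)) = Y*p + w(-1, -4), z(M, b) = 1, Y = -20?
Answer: -4/31 ≈ -0.12903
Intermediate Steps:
w(f, I) = I + 6*f (w(f, I) = 6*f + 1*I = 6*f + I = I + 6*f)
L(k) = 1
l(c, p) = -21/4 - 5*p/2 (l(c, p) = -4 + (-20*p + (-4 + 6*(-1)))/8 = -4 + (-20*p + (-4 - 6))/8 = -4 + (-20*p - 10)/8 = -4 + (-10 - 20*p)/8 = -4 + (-5/4 - 5*p/2) = -21/4 - 5*p/2)
1/l(-20, L(-3)) = 1/(-21/4 - 5/2*1) = 1/(-21/4 - 5/2) = 1/(-31/4) = -4/31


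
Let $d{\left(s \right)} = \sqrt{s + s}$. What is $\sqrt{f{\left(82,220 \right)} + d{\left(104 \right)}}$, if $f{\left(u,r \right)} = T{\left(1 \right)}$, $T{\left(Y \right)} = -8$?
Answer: $2 \sqrt{-2 + \sqrt{13}} \approx 2.5342$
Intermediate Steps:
$f{\left(u,r \right)} = -8$
$d{\left(s \right)} = \sqrt{2} \sqrt{s}$ ($d{\left(s \right)} = \sqrt{2 s} = \sqrt{2} \sqrt{s}$)
$\sqrt{f{\left(82,220 \right)} + d{\left(104 \right)}} = \sqrt{-8 + \sqrt{2} \sqrt{104}} = \sqrt{-8 + \sqrt{2} \cdot 2 \sqrt{26}} = \sqrt{-8 + 4 \sqrt{13}}$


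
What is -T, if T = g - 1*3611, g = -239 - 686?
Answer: 4536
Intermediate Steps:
g = -925
T = -4536 (T = -925 - 1*3611 = -925 - 3611 = -4536)
-T = -1*(-4536) = 4536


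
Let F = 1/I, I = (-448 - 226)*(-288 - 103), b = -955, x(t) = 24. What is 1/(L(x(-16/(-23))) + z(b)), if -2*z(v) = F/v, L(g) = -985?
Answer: -503349940/495799690899 ≈ -0.0010152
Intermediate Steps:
I = 263534 (I = -674*(-391) = 263534)
F = 1/263534 ≈ 3.7946e-6
z(v) = -1/(527068*v)
1/(L(x(-16/(-23))) + z(b)) = 1/(-985 - 1/527068/(-955)) = 1/(-985 - 1/527068*(-1/955)) = 1/(-985 + 1/503349940) = 1/(-495799690899/503349940) = -503349940/495799690899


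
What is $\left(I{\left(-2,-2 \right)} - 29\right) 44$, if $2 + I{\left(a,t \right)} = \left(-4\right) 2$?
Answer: $-1716$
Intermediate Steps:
$I{\left(a,t \right)} = -10$ ($I{\left(a,t \right)} = -2 - 8 = -10$)
$\left(I{\left(-2,-2 \right)} - 29\right) 44 = \left(-10 - 29\right) 44 = \left(-39\right) 44 = -1716$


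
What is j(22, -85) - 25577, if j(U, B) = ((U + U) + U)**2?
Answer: -21221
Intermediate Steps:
j(U, B) = 9*U**2 (j(U, B) = (2*U + U)**2 = (3*U)**2 = 9*U**2)
j(22, -85) - 25577 = 9*22**2 - 25577 = 9*484 - 25577 = 4356 - 25577 = -21221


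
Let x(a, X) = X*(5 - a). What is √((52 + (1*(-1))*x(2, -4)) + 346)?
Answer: √410 ≈ 20.248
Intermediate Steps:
√((52 + (1*(-1))*x(2, -4)) + 346) = √((52 + (1*(-1))*(-4*(5 - 1*2))) + 346) = √((52 - (-4)*(5 - 2)) + 346) = √((52 - (-4)*3) + 346) = √((52 - 1*(-12)) + 346) = √((52 + 12) + 346) = √(64 + 346) = √410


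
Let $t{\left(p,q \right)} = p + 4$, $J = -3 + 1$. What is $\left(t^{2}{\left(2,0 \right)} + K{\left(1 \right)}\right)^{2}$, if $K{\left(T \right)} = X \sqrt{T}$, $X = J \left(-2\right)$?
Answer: $1600$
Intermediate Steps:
$J = -2$
$t{\left(p,q \right)} = 4 + p$
$X = 4$ ($X = \left(-2\right) \left(-2\right) = 4$)
$K{\left(T \right)} = 4 \sqrt{T}$
$\left(t^{2}{\left(2,0 \right)} + K{\left(1 \right)}\right)^{2} = \left(\left(4 + 2\right)^{2} + 4 \sqrt{1}\right)^{2} = \left(6^{2} + 4 \cdot 1\right)^{2} = \left(36 + 4\right)^{2} = 40^{2} = 1600$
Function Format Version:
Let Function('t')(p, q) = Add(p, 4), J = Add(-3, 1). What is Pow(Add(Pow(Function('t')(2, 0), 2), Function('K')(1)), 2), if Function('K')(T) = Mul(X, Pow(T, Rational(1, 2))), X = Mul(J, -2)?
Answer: 1600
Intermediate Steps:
J = -2
Function('t')(p, q) = Add(4, p)
X = 4 (X = Mul(-2, -2) = 4)
Function('K')(T) = Mul(4, Pow(T, Rational(1, 2)))
Pow(Add(Pow(Function('t')(2, 0), 2), Function('K')(1)), 2) = Pow(Add(Pow(Add(4, 2), 2), Mul(4, Pow(1, Rational(1, 2)))), 2) = Pow(Add(Pow(6, 2), Mul(4, 1)), 2) = Pow(Add(36, 4), 2) = Pow(40, 2) = 1600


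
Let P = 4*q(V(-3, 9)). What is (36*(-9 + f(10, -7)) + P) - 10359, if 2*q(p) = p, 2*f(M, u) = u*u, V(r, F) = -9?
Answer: -9819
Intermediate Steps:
f(M, u) = u²/2 (f(M, u) = (u*u)/2 = u²/2)
q(p) = p/2
P = -18 (P = 4*((½)*(-9)) = 4*(-9/2) = -18)
(36*(-9 + f(10, -7)) + P) - 10359 = (36*(-9 + (½)*(-7)²) - 18) - 10359 = (36*(-9 + (½)*49) - 18) - 10359 = (36*(-9 + 49/2) - 18) - 10359 = (36*(31/2) - 18) - 10359 = (558 - 18) - 10359 = 540 - 10359 = -9819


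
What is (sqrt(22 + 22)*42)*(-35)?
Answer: -2940*sqrt(11) ≈ -9750.9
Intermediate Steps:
(sqrt(22 + 22)*42)*(-35) = (sqrt(44)*42)*(-35) = ((2*sqrt(11))*42)*(-35) = (84*sqrt(11))*(-35) = -2940*sqrt(11)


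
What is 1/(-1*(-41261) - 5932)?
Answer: 1/35329 ≈ 2.8305e-5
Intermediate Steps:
1/(-1*(-41261) - 5932) = 1/(41261 - 5932) = 1/35329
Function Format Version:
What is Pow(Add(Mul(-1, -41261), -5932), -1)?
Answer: Rational(1, 35329) ≈ 2.8305e-5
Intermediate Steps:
Pow(Add(Mul(-1, -41261), -5932), -1) = Pow(Add(41261, -5932), -1) = Pow(35329, -1) = Rational(1, 35329)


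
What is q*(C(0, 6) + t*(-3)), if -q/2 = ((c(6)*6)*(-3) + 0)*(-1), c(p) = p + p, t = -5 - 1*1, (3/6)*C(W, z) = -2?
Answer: -6048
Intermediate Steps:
C(W, z) = -4 (C(W, z) = 2*(-2) = -4)
t = -6 (t = -5 - 1 = -6)
c(p) = 2*p
q = -432 (q = -2*(((2*6)*6)*(-3) + 0)*(-1) = -2*((12*6)*(-3) + 0)*(-1) = -2*(72*(-3) + 0)*(-1) = -2*(-216 + 0)*(-1) = -(-432)*(-1) = -2*216 = -432)
q*(C(0, 6) + t*(-3)) = -432*(-4 - 6*(-3)) = -432*(-4 + 18) = -432*14 = -6048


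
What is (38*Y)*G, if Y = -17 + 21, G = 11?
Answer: 1672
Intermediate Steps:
Y = 4
(38*Y)*G = (38*4)*11 = 152*11 = 1672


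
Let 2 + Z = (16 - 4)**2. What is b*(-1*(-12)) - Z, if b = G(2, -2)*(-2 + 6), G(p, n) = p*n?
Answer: -334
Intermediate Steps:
G(p, n) = n*p
b = -16 (b = (-2*2)*(-2 + 6) = -4*4 = -16)
Z = 142 (Z = -2 + (16 - 4)**2 = -2 + 12**2 = -2 + 144 = 142)
b*(-1*(-12)) - Z = -(-16)*(-12) - 1*142 = -16*12 - 142 = -192 - 142 = -334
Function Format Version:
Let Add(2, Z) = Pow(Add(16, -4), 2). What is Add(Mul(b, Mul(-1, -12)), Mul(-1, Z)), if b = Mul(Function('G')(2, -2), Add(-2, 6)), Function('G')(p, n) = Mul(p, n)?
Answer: -334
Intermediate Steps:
Function('G')(p, n) = Mul(n, p)
b = -16 (b = Mul(Mul(-2, 2), Add(-2, 6)) = Mul(-4, 4) = -16)
Z = 142 (Z = Add(-2, Pow(Add(16, -4), 2)) = Add(-2, Pow(12, 2)) = Add(-2, 144) = 142)
Add(Mul(b, Mul(-1, -12)), Mul(-1, Z)) = Add(Mul(-16, Mul(-1, -12)), Mul(-1, 142)) = Add(Mul(-16, 12), -142) = Add(-192, -142) = -334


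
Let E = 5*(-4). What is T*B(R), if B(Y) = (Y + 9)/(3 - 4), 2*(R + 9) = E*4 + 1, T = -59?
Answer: -4661/2 ≈ -2330.5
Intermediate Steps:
E = -20
R = -97/2 (R = -9 + (-20*4 + 1)/2 = -9 + (-80 + 1)/2 = -9 + (1/2)*(-79) = -9 - 79/2 = -97/2 ≈ -48.500)
B(Y) = -9 - Y (B(Y) = (9 + Y)/(-1) = (9 + Y)*(-1) = -9 - Y)
T*B(R) = -59*(-9 - 1*(-97/2)) = -59*(-9 + 97/2) = -59*79/2 = -4661/2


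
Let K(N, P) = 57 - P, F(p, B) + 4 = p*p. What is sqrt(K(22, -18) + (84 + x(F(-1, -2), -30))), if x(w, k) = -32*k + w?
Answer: 6*sqrt(31) ≈ 33.407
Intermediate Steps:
F(p, B) = -4 + p**2 (F(p, B) = -4 + p*p = -4 + p**2)
x(w, k) = w - 32*k
sqrt(K(22, -18) + (84 + x(F(-1, -2), -30))) = sqrt((57 - 1*(-18)) + (84 + ((-4 + (-1)**2) - 32*(-30)))) = sqrt((57 + 18) + (84 + ((-4 + 1) + 960))) = sqrt(75 + (84 + (-3 + 960))) = sqrt(75 + (84 + 957)) = sqrt(75 + 1041) = sqrt(1116) = 6*sqrt(31)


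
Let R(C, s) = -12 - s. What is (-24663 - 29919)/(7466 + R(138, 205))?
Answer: -4962/659 ≈ -7.5296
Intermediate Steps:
(-24663 - 29919)/(7466 + R(138, 205)) = (-24663 - 29919)/(7466 + (-12 - 1*205)) = -54582/(7466 + (-12 - 205)) = -54582/(7466 - 217) = -54582/7249 = -54582*1/7249 = -4962/659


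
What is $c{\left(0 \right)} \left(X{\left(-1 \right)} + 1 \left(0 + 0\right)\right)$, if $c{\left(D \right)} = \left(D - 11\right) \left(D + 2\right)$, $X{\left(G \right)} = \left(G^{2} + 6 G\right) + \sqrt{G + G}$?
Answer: $110 - 22 i \sqrt{2} \approx 110.0 - 31.113 i$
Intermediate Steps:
$X{\left(G \right)} = G^{2} + 6 G + \sqrt{2} \sqrt{G}$ ($X{\left(G \right)} = \left(G^{2} + 6 G\right) + \sqrt{2 G} = \left(G^{2} + 6 G\right) + \sqrt{2} \sqrt{G} = G^{2} + 6 G + \sqrt{2} \sqrt{G}$)
$c{\left(D \right)} = \left(-11 + D\right) \left(2 + D\right)$
$c{\left(0 \right)} \left(X{\left(-1 \right)} + 1 \left(0 + 0\right)\right) = \left(-22 + 0^{2} - 0\right) \left(\left(\left(-1\right)^{2} + 6 \left(-1\right) + \sqrt{2} \sqrt{-1}\right) + 1 \left(0 + 0\right)\right) = \left(-22 + 0 + 0\right) \left(\left(1 - 6 + \sqrt{2} i\right) + 1 \cdot 0\right) = - 22 \left(\left(1 - 6 + i \sqrt{2}\right) + 0\right) = - 22 \left(\left(-5 + i \sqrt{2}\right) + 0\right) = - 22 \left(-5 + i \sqrt{2}\right) = 110 - 22 i \sqrt{2}$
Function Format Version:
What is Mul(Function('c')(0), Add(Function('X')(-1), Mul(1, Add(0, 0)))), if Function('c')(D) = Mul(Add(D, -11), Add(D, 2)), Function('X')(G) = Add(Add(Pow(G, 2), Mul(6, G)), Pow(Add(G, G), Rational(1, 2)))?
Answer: Add(110, Mul(-22, I, Pow(2, Rational(1, 2)))) ≈ Add(110.00, Mul(-31.113, I))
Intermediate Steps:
Function('X')(G) = Add(Pow(G, 2), Mul(6, G), Mul(Pow(2, Rational(1, 2)), Pow(G, Rational(1, 2)))) (Function('X')(G) = Add(Add(Pow(G, 2), Mul(6, G)), Pow(Mul(2, G), Rational(1, 2))) = Add(Add(Pow(G, 2), Mul(6, G)), Mul(Pow(2, Rational(1, 2)), Pow(G, Rational(1, 2)))) = Add(Pow(G, 2), Mul(6, G), Mul(Pow(2, Rational(1, 2)), Pow(G, Rational(1, 2)))))
Function('c')(D) = Mul(Add(-11, D), Add(2, D))
Mul(Function('c')(0), Add(Function('X')(-1), Mul(1, Add(0, 0)))) = Mul(Add(-22, Pow(0, 2), Mul(-9, 0)), Add(Add(Pow(-1, 2), Mul(6, -1), Mul(Pow(2, Rational(1, 2)), Pow(-1, Rational(1, 2)))), Mul(1, Add(0, 0)))) = Mul(Add(-22, 0, 0), Add(Add(1, -6, Mul(Pow(2, Rational(1, 2)), I)), Mul(1, 0))) = Mul(-22, Add(Add(1, -6, Mul(I, Pow(2, Rational(1, 2)))), 0)) = Mul(-22, Add(Add(-5, Mul(I, Pow(2, Rational(1, 2)))), 0)) = Mul(-22, Add(-5, Mul(I, Pow(2, Rational(1, 2))))) = Add(110, Mul(-22, I, Pow(2, Rational(1, 2))))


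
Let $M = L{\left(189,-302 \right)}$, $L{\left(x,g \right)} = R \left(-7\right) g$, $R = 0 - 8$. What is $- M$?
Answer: $16912$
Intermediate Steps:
$R = -8$ ($R = 0 - 8 = -8$)
$L{\left(x,g \right)} = 56 g$ ($L{\left(x,g \right)} = \left(-8\right) \left(-7\right) g = 56 g$)
$M = -16912$ ($M = 56 \left(-302\right) = -16912$)
$- M = \left(-1\right) \left(-16912\right) = 16912$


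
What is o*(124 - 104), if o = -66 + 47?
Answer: -380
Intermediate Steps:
o = -19
o*(124 - 104) = -19*(124 - 104) = -19*20 = -380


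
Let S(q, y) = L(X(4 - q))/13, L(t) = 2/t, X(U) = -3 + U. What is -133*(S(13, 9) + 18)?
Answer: -186599/78 ≈ -2392.3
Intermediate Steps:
S(q, y) = 2/(13*(1 - q)) (S(q, y) = (2/(-3 + (4 - q)))/13 = (2/(1 - q))*(1/13) = 2/(13*(1 - q)))
-133*(S(13, 9) + 18) = -133*(-2/(-13 + 13*13) + 18) = -133*(-2/(-13 + 169) + 18) = -133*(-2/156 + 18) = -133*(-2*1/156 + 18) = -133*(-1/78 + 18) = -133*1403/78 = -186599/78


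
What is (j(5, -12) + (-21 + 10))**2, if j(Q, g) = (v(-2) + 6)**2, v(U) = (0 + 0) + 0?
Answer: 625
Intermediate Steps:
v(U) = 0 (v(U) = 0 + 0 = 0)
j(Q, g) = 36 (j(Q, g) = (0 + 6)**2 = 6**2 = 36)
(j(5, -12) + (-21 + 10))**2 = (36 + (-21 + 10))**2 = (36 - 11)**2 = 25**2 = 625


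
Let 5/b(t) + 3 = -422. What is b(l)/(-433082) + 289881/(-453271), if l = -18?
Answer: -48285476119/75501350470 ≈ -0.63953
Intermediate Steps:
b(t) = -1/85 (b(t) = 5/(-3 - 422) = 5/(-425) = 5*(-1/425) = -1/85)
b(l)/(-433082) + 289881/(-453271) = -1/85/(-433082) + 289881/(-453271) = -1/85*(-1/433082) + 289881*(-1/453271) = 1/36811970 - 289881/453271 = -48285476119/75501350470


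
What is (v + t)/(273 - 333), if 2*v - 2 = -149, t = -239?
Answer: 125/24 ≈ 5.2083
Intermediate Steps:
v = -147/2 (v = 1 + (½)*(-149) = 1 - 149/2 = -147/2 ≈ -73.500)
(v + t)/(273 - 333) = (-147/2 - 239)/(273 - 333) = -625/2/(-60) = -625/2*(-1/60) = 125/24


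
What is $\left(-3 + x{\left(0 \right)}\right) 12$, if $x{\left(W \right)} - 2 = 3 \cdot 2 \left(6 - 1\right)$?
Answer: $348$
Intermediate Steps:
$x{\left(W \right)} = 32$ ($x{\left(W \right)} = 2 + 3 \cdot 2 \left(6 - 1\right) = 2 + 3 \cdot 2 \cdot 5 = 2 + 3 \cdot 10 = 2 + 30 = 32$)
$\left(-3 + x{\left(0 \right)}\right) 12 = \left(-3 + 32\right) 12 = 29 \cdot 12 = 348$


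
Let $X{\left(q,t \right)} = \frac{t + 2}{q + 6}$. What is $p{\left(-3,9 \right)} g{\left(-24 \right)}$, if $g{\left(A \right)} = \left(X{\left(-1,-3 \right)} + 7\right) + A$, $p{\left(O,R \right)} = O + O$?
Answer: $\frac{516}{5} \approx 103.2$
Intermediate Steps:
$p{\left(O,R \right)} = 2 O$
$X{\left(q,t \right)} = \frac{2 + t}{6 + q}$
$g{\left(A \right)} = \frac{34}{5} + A$ ($g{\left(A \right)} = \left(\frac{2 - 3}{6 - 1} + 7\right) + A = \left(\frac{1}{5} \left(-1\right) + 7\right) + A = \left(- \frac{1}{5} + 7\right) + A = \frac{34}{5} + A$)
$p{\left(-3,9 \right)} g{\left(-24 \right)} = 2 \left(-3\right) \left(\frac{34}{5} - 24\right) = \left(-6\right) \left(- \frac{86}{5}\right) = \frac{516}{5}$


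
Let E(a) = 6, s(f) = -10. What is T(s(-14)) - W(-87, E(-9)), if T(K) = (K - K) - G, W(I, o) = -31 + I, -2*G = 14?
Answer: 125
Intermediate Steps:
G = -7 (G = -½*14 = -7)
T(K) = 7 (T(K) = (K - K) - 1*(-7) = 0 + 7 = 7)
T(s(-14)) - W(-87, E(-9)) = 7 - (-31 - 87) = 7 - 1*(-118) = 7 + 118 = 125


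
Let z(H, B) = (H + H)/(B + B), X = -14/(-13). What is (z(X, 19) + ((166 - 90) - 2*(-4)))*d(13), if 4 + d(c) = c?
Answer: 186858/247 ≈ 756.51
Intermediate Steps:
d(c) = -4 + c
X = 14/13 (X = -14*(-1/13) = 14/13 ≈ 1.0769)
z(H, B) = H/B (z(H, B) = (2*H)/((2*B)) = (2*H)*(1/(2*B)) = H/B)
(z(X, 19) + ((166 - 90) - 2*(-4)))*d(13) = ((14/13)/19 + ((166 - 90) - 2*(-4)))*(-4 + 13) = ((14/13)*(1/19) + (76 + 8))*9 = (14/247 + 84)*9 = (20762/247)*9 = 186858/247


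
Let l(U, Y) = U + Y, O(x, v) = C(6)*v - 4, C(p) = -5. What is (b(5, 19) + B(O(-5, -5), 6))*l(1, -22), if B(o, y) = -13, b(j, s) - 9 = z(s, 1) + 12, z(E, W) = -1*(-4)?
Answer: -252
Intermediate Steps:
z(E, W) = 4
O(x, v) = -4 - 5*v (O(x, v) = -5*v - 4 = -4 - 5*v)
b(j, s) = 25 (b(j, s) = 9 + (4 + 12) = 9 + 16 = 25)
(b(5, 19) + B(O(-5, -5), 6))*l(1, -22) = (25 - 13)*(1 - 22) = 12*(-21) = -252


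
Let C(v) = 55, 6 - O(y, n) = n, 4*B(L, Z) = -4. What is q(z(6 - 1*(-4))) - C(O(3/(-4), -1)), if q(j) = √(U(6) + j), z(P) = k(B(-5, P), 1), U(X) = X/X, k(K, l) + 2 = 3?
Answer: -55 + √2 ≈ -53.586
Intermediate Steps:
B(L, Z) = -1 (B(L, Z) = (¼)*(-4) = -1)
O(y, n) = 6 - n
k(K, l) = 1 (k(K, l) = -2 + 3 = 1)
U(X) = 1
z(P) = 1
q(j) = √(1 + j)
q(z(6 - 1*(-4))) - C(O(3/(-4), -1)) = √(1 + 1) - 1*55 = √2 - 55 = -55 + √2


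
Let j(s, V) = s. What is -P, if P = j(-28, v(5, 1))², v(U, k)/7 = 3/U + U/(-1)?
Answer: -784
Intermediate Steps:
v(U, k) = -7*U + 21/U (v(U, k) = 7*(3/U + U/(-1)) = 7*(3/U + U*(-1)) = 7*(3/U - U) = 7*(-U + 3/U) = -7*U + 21/U)
P = 784 (P = (-28)² = 784)
-P = -1*784 = -784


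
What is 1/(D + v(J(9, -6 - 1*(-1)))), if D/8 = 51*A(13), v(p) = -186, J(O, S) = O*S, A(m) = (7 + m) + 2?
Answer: 1/8790 ≈ 0.00011377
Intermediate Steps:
A(m) = 9 + m
D = 8976 (D = 8*(51*(9 + 13)) = 8*(51*22) = 8*1122 = 8976)
1/(D + v(J(9, -6 - 1*(-1)))) = 1/(8976 - 186) = 1/8790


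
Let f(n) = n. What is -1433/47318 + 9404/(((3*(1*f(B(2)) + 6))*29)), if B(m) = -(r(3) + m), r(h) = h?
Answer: 444853801/4116666 ≈ 108.06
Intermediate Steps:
B(m) = -3 - m (B(m) = -(3 + m) = -3 - m)
-1433/47318 + 9404/(((3*(1*f(B(2)) + 6))*29)) = -1433/47318 + 9404/(((3*(1*(-3 - 1*2) + 6))*29)) = -1433*1/47318 + 9404/(((3*(1*(-3 - 2) + 6))*29)) = -1433/47318 + 9404/(((3*(1*(-5) + 6))*29)) = -1433/47318 + 9404/(((3*(-5 + 6))*29)) = -1433/47318 + 9404/(((3*1)*29)) = -1433/47318 + 9404/((3*29)) = -1433/47318 + 9404/87 = 444853801/4116666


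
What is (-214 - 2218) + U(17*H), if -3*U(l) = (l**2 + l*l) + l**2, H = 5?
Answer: -9657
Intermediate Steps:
U(l) = -l**2 (U(l) = -((l**2 + l*l) + l**2)/3 = -((l**2 + l**2) + l**2)/3 = -(2*l**2 + l**2)/3 = -l**2)
(-214 - 2218) + U(17*H) = (-214 - 2218) - (17*5)**2 = -2432 - 1*85**2 = -2432 - 1*7225 = -2432 - 7225 = -9657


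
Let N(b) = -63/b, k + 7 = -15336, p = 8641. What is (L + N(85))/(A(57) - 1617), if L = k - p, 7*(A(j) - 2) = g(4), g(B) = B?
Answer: 14270921/960585 ≈ 14.856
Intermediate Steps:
A(j) = 18/7 (A(j) = 2 + (⅐)*4 = 2 + 4/7 = 18/7)
k = -15343 (k = -7 - 15336 = -15343)
L = -23984 (L = -15343 - 1*8641 = -15343 - 8641 = -23984)
(L + N(85))/(A(57) - 1617) = (-23984 - 63/85)/(18/7 - 1617) = (-23984 - 63*1/85)/(-11301/7) = (-23984 - 63/85)*(-7/11301) = -2038703/85*(-7/11301) = 14270921/960585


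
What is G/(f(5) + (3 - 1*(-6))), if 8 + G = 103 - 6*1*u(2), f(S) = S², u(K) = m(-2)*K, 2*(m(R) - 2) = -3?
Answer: 89/34 ≈ 2.6176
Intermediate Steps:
m(R) = ½ (m(R) = 2 + (½)*(-3) = 2 - 3/2 = ½)
u(K) = K/2
G = 89 (G = -8 + (103 - 6*1*(½)*2) = -8 + (103 - 6) = -8 + 97 = 89)
G/(f(5) + (3 - 1*(-6))) = 89/(5² + (3 - 1*(-6))) = 89/(25 + (3 + 6)) = 89/(25 + 9) = 89/34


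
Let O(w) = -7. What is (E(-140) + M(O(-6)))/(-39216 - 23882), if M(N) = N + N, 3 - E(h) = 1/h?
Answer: 1539/8833720 ≈ 0.00017422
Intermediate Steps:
E(h) = 3 - 1/h
M(N) = 2*N
(E(-140) + M(O(-6)))/(-39216 - 23882) = ((3 - 1/(-140)) + 2*(-7))/(-39216 - 23882) = ((3 - 1*(-1/140)) - 14)/(-63098) = ((3 + 1/140) - 14)*(-1/63098) = (421/140 - 14)*(-1/63098) = -1539/140*(-1/63098) = 1539/8833720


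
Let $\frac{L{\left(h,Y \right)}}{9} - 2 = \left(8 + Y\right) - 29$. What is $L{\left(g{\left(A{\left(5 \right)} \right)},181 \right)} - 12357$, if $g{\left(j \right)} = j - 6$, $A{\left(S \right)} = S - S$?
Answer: $-10899$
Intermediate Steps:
$A{\left(S \right)} = 0$
$g{\left(j \right)} = -6 + j$
$L{\left(h,Y \right)} = -171 + 9 Y$ ($L{\left(h,Y \right)} = 18 + 9 \left(\left(8 + Y\right) - 29\right) = 18 + 9 \left(-21 + Y\right) = 18 + \left(-189 + 9 Y\right) = -171 + 9 Y$)
$L{\left(g{\left(A{\left(5 \right)} \right)},181 \right)} - 12357 = \left(-171 + 9 \cdot 181\right) - 12357 = \left(-171 + 1629\right) - 12357 = 1458 - 12357 = -10899$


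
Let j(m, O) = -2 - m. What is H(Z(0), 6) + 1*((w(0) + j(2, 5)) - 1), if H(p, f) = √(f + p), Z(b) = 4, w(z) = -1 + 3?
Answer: -3 + √10 ≈ 0.16228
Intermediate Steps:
w(z) = 2
H(Z(0), 6) + 1*((w(0) + j(2, 5)) - 1) = √(6 + 4) + 1*((2 + (-2 - 1*2)) - 1) = √10 + 1*((2 + (-2 - 2)) - 1) = √10 + 1*((2 - 4) - 1) = √10 + 1*(-2 - 1) = √10 + 1*(-3) = √10 - 3 = -3 + √10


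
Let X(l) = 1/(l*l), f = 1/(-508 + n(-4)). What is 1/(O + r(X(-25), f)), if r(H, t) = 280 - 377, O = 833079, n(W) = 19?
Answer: 1/832982 ≈ 1.2005e-6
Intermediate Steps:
f = -1/489 (f = 1/(-508 + 19) = 1/(-489) = -1/489 ≈ -0.0020450)
X(l) = l**(-2)
r(H, t) = -97
1/(O + r(X(-25), f)) = 1/(833079 - 97) = 1/832982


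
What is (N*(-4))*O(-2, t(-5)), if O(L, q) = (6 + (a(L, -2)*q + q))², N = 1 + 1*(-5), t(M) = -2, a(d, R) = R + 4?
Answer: 0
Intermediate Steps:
a(d, R) = 4 + R
N = -4 (N = 1 - 5 = -4)
O(L, q) = (6 + 3*q)² (O(L, q) = (6 + ((4 - 2)*q + q))² = (6 + (2*q + q))² = (6 + 3*q)²)
(N*(-4))*O(-2, t(-5)) = (-4*(-4))*(9*(2 - 2)²) = 16*(9*0²) = 16*(9*0) = 16*0 = 0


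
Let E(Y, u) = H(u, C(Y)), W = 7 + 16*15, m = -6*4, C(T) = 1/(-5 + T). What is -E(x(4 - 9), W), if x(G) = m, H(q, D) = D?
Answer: 1/29 ≈ 0.034483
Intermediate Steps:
m = -24
W = 247 (W = 7 + 240 = 247)
x(G) = -24
E(Y, u) = 1/(-5 + Y)
-E(x(4 - 9), W) = -1/(-5 - 24) = -1/(-29) = -1*(-1/29) = 1/29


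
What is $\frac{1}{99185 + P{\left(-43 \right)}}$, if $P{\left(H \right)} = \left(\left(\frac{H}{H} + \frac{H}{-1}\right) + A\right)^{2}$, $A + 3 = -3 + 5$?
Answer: $\frac{1}{101034} \approx 9.8977 \cdot 10^{-6}$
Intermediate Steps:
$A = -1$ ($A = -3 + \left(-3 + 5\right) = -3 + 2 = -1$)
$P{\left(H \right)} = H^{2}$ ($P{\left(H \right)} = \left(\left(\frac{H}{H} + \frac{H}{-1}\right) - 1\right)^{2} = \left(\left(1 + H \left(-1\right)\right) - 1\right)^{2} = \left(\left(1 - H\right) - 1\right)^{2} = \left(- H\right)^{2} = H^{2}$)
$\frac{1}{99185 + P{\left(-43 \right)}} = \frac{1}{99185 + \left(-43\right)^{2}} = \frac{1}{99185 + 1849} = \frac{1}{101034}$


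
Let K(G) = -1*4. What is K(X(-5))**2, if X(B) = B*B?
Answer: 16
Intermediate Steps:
X(B) = B**2
K(G) = -4
K(X(-5))**2 = (-4)**2 = 16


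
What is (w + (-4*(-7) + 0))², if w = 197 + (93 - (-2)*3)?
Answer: 104976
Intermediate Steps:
w = 296 (w = 197 + (93 - 1*(-6)) = 197 + (93 + 6) = 197 + 99 = 296)
(w + (-4*(-7) + 0))² = (296 + (-4*(-7) + 0))² = (296 + (28 + 0))² = (296 + 28)² = 324² = 104976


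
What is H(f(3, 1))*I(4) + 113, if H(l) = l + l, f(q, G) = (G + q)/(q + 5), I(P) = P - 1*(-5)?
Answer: 122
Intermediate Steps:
I(P) = 5 + P (I(P) = P + 5 = 5 + P)
f(q, G) = (G + q)/(5 + q)
H(l) = 2*l
H(f(3, 1))*I(4) + 113 = (2*((1 + 3)/(5 + 3)))*(5 + 4) + 113 = (2*(4/8))*9 + 113 = (2*((⅛)*4))*9 + 113 = (2*(½))*9 + 113 = 1*9 + 113 = 9 + 113 = 122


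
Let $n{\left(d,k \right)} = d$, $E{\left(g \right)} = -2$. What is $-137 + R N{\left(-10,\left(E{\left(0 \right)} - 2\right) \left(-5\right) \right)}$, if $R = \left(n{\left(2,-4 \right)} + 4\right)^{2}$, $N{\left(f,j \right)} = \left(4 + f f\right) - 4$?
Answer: $3463$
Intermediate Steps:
$N{\left(f,j \right)} = f^{2}$ ($N{\left(f,j \right)} = \left(4 + f^{2}\right) - 4 = f^{2}$)
$R = 36$ ($R = \left(2 + 4\right)^{2} = 6^{2} = 36$)
$-137 + R N{\left(-10,\left(E{\left(0 \right)} - 2\right) \left(-5\right) \right)} = -137 + 36 \left(-10\right)^{2} = -137 + 36 \cdot 100 = -137 + 3600 = 3463$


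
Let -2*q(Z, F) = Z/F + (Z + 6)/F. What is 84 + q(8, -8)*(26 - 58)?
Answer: 40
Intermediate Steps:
q(Z, F) = -Z/(2*F) - (6 + Z)/(2*F) (q(Z, F) = -(Z/F + (Z + 6)/F)/2 = -(Z/F + (6 + Z)/F)/2 = -Z/(2*F) - (6 + Z)/(2*F))
84 + q(8, -8)*(26 - 58) = 84 + ((-3 - 1*8)/(-8))*(26 - 58) = 84 - (-3 - 8)/8*(-32) = 84 - 1/8*(-11)*(-32) = 84 + (11/8)*(-32) = 84 - 44 = 40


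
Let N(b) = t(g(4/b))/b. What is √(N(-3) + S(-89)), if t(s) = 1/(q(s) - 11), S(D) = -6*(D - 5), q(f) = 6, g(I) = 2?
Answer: √126915/15 ≈ 23.750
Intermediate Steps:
S(D) = 30 - 6*D (S(D) = -6*(-5 + D) = 30 - 6*D)
t(s) = -⅕ (t(s) = 1/(6 - 11) = 1/(-5) = -⅕)
N(b) = -1/(5*b)
√(N(-3) + S(-89)) = √(-⅕/(-3) + (30 - 6*(-89))) = √(-⅕*(-⅓) + (30 + 534)) = √(1/15 + 564) = √(8461/15) = √126915/15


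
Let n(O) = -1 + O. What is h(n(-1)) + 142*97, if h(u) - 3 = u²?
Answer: 13781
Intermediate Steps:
h(u) = 3 + u²
h(n(-1)) + 142*97 = (3 + (-1 - 1)²) + 142*97 = (3 + (-2)²) + 13774 = (3 + 4) + 13774 = 7 + 13774 = 13781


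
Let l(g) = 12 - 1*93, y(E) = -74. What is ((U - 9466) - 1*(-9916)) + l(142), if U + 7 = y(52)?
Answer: 288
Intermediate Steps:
l(g) = -81 (l(g) = 12 - 93 = -81)
U = -81 (U = -7 - 74 = -81)
((U - 9466) - 1*(-9916)) + l(142) = ((-81 - 9466) - 1*(-9916)) - 81 = (-9547 + 9916) - 81 = 369 - 81 = 288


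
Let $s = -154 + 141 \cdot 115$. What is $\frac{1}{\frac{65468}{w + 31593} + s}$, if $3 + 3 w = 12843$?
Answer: $\frac{35873}{576221721} \approx 6.2256 \cdot 10^{-5}$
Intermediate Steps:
$w = 4280$ ($w = -1 + \frac{1}{3} \cdot 12843 = -1 + 4281 = 4280$)
$s = 16061$ ($s = -154 + 16215 = 16061$)
$\frac{1}{\frac{65468}{w + 31593} + s} = \frac{1}{\frac{65468}{4280 + 31593} + 16061} = \frac{1}{\frac{65468}{35873} + 16061} = \frac{1}{\frac{576221721}{35873}} = \frac{35873}{576221721}$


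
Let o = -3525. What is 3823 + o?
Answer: 298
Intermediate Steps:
3823 + o = 3823 - 3525 = 298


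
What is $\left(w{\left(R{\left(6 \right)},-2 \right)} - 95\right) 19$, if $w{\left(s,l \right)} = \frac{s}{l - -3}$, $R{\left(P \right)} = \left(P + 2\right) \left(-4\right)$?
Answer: $-2413$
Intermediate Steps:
$R{\left(P \right)} = -8 - 4 P$ ($R{\left(P \right)} = \left(2 + P\right) \left(-4\right) = -8 - 4 P$)
$w{\left(s,l \right)} = \frac{s}{3 + l}$ ($w{\left(s,l \right)} = \frac{s}{l + 3} = \frac{s}{3 + l}$)
$\left(w{\left(R{\left(6 \right)},-2 \right)} - 95\right) 19 = \left(\frac{-8 - 24}{3 - 2} - 95\right) 19 = \left(\frac{-8 - 24}{1} - 95\right) 19 = \left(\left(-32\right) 1 - 95\right) 19 = \left(-32 - 95\right) 19 = \left(-127\right) 19 = -2413$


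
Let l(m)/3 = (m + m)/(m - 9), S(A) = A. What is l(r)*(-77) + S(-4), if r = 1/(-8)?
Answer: -754/73 ≈ -10.329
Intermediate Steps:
r = -⅛ ≈ -0.12500
l(m) = 6*m/(-9 + m) (l(m) = 3*((m + m)/(m - 9)) = 3*((2*m)/(-9 + m)) = 3*(2*m/(-9 + m)) = 6*m/(-9 + m))
l(r)*(-77) + S(-4) = (6*(-⅛)/(-9 - ⅛))*(-77) - 4 = (6*(-⅛)/(-73/8))*(-77) - 4 = (6*(-⅛)*(-8/73))*(-77) - 4 = (6/73)*(-77) - 4 = -462/73 - 4 = -754/73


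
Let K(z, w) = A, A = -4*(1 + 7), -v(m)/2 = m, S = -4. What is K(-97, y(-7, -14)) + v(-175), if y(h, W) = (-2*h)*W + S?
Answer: 318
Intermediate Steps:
v(m) = -2*m
y(h, W) = -4 - 2*W*h (y(h, W) = (-2*h)*W - 4 = -2*W*h - 4 = -4 - 2*W*h)
A = -32 (A = -4*8 = -32)
K(z, w) = -32
K(-97, y(-7, -14)) + v(-175) = -32 - 2*(-175) = -32 + 350 = 318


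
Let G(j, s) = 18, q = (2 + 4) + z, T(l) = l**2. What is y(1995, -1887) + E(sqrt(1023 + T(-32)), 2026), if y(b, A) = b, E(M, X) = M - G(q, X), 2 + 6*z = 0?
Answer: 1977 + sqrt(2047) ≈ 2022.2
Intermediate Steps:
z = -1/3 (z = -1/3 + (1/6)*0 = -1/3 + 0 = -1/3 ≈ -0.33333)
q = 17/3 (q = (2 + 4) - 1/3 = 6 - 1/3 = 17/3 ≈ 5.6667)
E(M, X) = -18 + M (E(M, X) = M - 1*18 = M - 18 = -18 + M)
y(1995, -1887) + E(sqrt(1023 + T(-32)), 2026) = 1995 + (-18 + sqrt(1023 + (-32)**2)) = 1995 + (-18 + sqrt(1023 + 1024)) = 1995 + (-18 + sqrt(2047)) = 1977 + sqrt(2047)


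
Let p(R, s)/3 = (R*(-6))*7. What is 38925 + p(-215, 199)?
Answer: 66015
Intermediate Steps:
p(R, s) = -126*R (p(R, s) = 3*((R*(-6))*7) = 3*(-6*R*7) = 3*(-42*R) = -126*R)
38925 + p(-215, 199) = 38925 - 126*(-215) = 38925 + 27090 = 66015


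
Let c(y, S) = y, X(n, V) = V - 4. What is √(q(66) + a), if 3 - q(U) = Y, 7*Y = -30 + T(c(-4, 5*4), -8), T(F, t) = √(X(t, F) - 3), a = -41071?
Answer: √(-2012122 - 7*I*√11)/7 ≈ 0.0011691 - 202.64*I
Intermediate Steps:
X(n, V) = -4 + V
T(F, t) = √(-7 + F) (T(F, t) = √((-4 + F) - 3) = √(-7 + F))
Y = -30/7 + I*√11/7 (Y = (-30 + √(-7 - 4))/7 = (-30 + √(-11))/7 = (-30 + I*√11)/7 = -30/7 + I*√11/7 ≈ -4.2857 + 0.4738*I)
q(U) = 51/7 - I*√11/7 (q(U) = 3 - (-30/7 + I*√11/7) = 3 + (30/7 - I*√11/7) = 51/7 - I*√11/7)
√(q(66) + a) = √((51/7 - I*√11/7) - 41071) = √(-287446/7 - I*√11/7)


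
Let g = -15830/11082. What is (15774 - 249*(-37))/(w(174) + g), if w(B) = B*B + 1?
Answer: 138452967/167756942 ≈ 0.82532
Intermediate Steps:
g = -7915/5541 (g = -15830*1/11082 = -7915/5541 ≈ -1.4284)
w(B) = 1 + B**2 (w(B) = B**2 + 1 = 1 + B**2)
(15774 - 249*(-37))/(w(174) + g) = (15774 - 249*(-37))/((1 + 174**2) - 7915/5541) = (15774 + 9213)/((1 + 30276) - 7915/5541) = 24987/(30277 - 7915/5541) = 24987/(167756942/5541) = 24987*(5541/167756942) = 138452967/167756942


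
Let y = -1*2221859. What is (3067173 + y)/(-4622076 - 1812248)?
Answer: -422657/3217162 ≈ -0.13138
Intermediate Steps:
y = -2221859
(3067173 + y)/(-4622076 - 1812248) = (3067173 - 2221859)/(-4622076 - 1812248) = 845314/(-6434324) = 845314*(-1/6434324) = -422657/3217162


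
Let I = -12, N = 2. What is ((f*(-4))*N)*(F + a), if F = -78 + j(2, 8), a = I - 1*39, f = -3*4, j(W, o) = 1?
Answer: -12288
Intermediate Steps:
f = -12
a = -51 (a = -12 - 1*39 = -12 - 39 = -51)
F = -77 (F = -78 + 1 = -77)
((f*(-4))*N)*(F + a) = (-12*(-4)*2)*(-77 - 51) = (48*2)*(-128) = 96*(-128) = -12288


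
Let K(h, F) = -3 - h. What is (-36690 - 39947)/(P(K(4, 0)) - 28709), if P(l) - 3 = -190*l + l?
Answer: 76637/27383 ≈ 2.7987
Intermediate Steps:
P(l) = 3 - 189*l (P(l) = 3 + (-190*l + l) = 3 - 189*l)
(-36690 - 39947)/(P(K(4, 0)) - 28709) = (-36690 - 39947)/((3 - 189*(-3 - 1*4)) - 28709) = -76637/((3 - 189*(-3 - 4)) - 28709) = -76637/((3 - 189*(-7)) - 28709) = -76637/((3 + 1323) - 28709) = -76637/(1326 - 28709) = -76637/(-27383) = -76637*(-1/27383) = 76637/27383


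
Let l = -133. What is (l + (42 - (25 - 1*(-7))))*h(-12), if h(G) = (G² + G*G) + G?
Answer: -33948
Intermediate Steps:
h(G) = G + 2*G² (h(G) = (G² + G²) + G = 2*G² + G = G + 2*G²)
(l + (42 - (25 - 1*(-7))))*h(-12) = (-133 + (42 - (25 - 1*(-7))))*(-12*(1 + 2*(-12))) = (-133 + (42 - (25 + 7)))*(-12*(1 - 24)) = (-133 + (42 - 1*32))*(-12*(-23)) = (-133 + (42 - 32))*276 = (-133 + 10)*276 = -123*276 = -33948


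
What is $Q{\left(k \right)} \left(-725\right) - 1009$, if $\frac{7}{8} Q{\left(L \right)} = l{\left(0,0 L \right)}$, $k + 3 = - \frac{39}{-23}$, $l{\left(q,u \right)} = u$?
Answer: $-1009$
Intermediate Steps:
$k = - \frac{30}{23}$ ($k = -3 - \frac{39}{-23} = -3 - - \frac{39}{23} = -3 + \frac{39}{23} = - \frac{30}{23} \approx -1.3043$)
$Q{\left(L \right)} = 0$ ($Q{\left(L \right)} = \frac{8 \cdot 0 L}{7} = \frac{8}{7} \cdot 0 = 0$)
$Q{\left(k \right)} \left(-725\right) - 1009 = 0 \left(-725\right) - 1009 = 0 - 1009 = -1009$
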